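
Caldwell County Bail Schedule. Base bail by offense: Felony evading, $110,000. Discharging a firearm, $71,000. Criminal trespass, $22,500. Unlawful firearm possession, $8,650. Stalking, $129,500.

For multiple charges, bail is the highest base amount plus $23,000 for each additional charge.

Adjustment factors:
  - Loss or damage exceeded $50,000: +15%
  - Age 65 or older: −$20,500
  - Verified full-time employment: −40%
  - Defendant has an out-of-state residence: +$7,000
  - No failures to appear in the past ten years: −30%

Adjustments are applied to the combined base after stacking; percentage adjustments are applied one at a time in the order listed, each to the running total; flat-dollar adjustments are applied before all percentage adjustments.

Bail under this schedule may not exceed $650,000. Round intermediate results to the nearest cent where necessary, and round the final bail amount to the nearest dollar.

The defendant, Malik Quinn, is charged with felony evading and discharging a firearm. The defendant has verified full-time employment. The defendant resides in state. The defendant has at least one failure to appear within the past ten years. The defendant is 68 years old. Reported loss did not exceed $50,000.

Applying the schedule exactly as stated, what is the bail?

$67,500

Base amounts from the schedule: felony evading $110,000; discharging a firearm $71,000.
Stacking rule: highest base plus $23,000 per additional charge. Highest is felony evading at $110,000; 1 additional charge → +$23,000. Combined base = $133,000.
Age 65 or older (−$20,500 flat): $133,000 − $20,500 = $112,500.
Verified full-time employment (−40%): $112,500 × 0.6 = $67,500.
$67,500 is within the $650,000 maximum.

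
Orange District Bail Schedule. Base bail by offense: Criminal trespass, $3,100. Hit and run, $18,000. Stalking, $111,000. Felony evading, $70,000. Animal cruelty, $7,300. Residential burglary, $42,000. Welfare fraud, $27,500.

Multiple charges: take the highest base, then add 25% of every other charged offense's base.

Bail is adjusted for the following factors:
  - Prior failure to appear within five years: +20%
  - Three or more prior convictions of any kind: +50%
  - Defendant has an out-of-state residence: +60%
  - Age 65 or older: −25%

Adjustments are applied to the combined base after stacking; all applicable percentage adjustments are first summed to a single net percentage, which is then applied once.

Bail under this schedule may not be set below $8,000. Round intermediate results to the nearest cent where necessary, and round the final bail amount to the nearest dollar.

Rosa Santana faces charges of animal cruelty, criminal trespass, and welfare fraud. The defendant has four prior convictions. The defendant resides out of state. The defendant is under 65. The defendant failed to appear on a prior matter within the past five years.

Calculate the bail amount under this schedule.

$69,230

Base amounts from the schedule: animal cruelty $7,300; criminal trespass $3,100; welfare fraud $27,500.
Stacking rule: highest base plus 25% of each additional charge. Highest is welfare fraud at $27,500. Additional: $7,300 × 25% = $1,825; $3,100 × 25% = $775. Combined base = $27,500 + $2,600 = $30,100.
Net percentage adjustment: +20% +50% +60% = +130%. $30,100 × 2.3 = $69,230.
$69,230 is at or above the $8,000 minimum.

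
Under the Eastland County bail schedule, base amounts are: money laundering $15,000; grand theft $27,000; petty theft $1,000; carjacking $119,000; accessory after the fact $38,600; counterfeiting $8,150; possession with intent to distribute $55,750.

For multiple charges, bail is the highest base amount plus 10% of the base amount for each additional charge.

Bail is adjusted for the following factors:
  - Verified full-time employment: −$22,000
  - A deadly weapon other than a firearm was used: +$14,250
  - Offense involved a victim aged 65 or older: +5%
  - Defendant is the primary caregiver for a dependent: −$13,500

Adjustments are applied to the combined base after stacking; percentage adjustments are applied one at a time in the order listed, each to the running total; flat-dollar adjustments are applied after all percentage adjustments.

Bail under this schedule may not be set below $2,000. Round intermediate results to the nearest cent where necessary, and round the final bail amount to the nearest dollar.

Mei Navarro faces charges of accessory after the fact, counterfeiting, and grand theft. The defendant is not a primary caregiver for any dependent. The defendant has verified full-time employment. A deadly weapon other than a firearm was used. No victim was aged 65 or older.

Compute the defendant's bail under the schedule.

$34,365

Base amounts from the schedule: accessory after the fact $38,600; counterfeiting $8,150; grand theft $27,000.
Stacking rule: highest base plus 10% of each additional charge. Highest is accessory after the fact at $38,600. Additional: $8,150 × 10% = $815; $27,000 × 10% = $2,700. Combined base = $38,600 + $3,515 = $42,115.
Verified full-time employment (−$22,000 flat): $42,115 − $22,000 = $20,115.
A deadly weapon other than a firearm was used (+$14,250 flat): $20,115 + $14,250 = $34,365.
$34,365 is at or above the $2,000 minimum.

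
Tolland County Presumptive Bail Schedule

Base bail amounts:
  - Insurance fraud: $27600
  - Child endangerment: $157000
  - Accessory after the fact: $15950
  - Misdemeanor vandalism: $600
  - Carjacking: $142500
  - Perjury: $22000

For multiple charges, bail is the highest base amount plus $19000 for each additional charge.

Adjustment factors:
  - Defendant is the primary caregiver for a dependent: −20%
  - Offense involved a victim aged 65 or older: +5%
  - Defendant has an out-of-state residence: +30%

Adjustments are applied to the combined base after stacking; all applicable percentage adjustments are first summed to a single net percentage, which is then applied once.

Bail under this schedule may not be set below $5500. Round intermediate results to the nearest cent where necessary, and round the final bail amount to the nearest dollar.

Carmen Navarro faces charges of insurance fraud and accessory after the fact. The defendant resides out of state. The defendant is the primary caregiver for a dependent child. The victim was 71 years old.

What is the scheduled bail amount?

Base amounts from the schedule: insurance fraud $27600; accessory after the fact $15950.
Stacking rule: highest base plus $19000 per additional charge. Highest is insurance fraud at $27600; 1 additional charge → +$19000. Combined base = $46600.
Net percentage adjustment: −20% +5% +30% = +15%. $46600 × 1.15 = $53590.
$53590 is at or above the $5500 minimum.

$53590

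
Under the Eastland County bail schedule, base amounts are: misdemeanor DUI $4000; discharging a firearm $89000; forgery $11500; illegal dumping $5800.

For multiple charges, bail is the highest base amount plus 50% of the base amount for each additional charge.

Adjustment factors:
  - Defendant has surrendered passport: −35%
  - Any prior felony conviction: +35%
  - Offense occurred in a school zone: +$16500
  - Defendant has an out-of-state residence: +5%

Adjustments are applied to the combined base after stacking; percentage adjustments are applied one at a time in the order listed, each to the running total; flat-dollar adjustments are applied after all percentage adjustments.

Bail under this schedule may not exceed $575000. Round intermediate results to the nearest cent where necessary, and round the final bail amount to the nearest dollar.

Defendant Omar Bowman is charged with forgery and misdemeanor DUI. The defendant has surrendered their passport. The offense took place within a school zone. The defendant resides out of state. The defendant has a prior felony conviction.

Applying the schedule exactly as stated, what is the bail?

$28939

Base amounts from the schedule: forgery $11500; misdemeanor DUI $4000.
Stacking rule: highest base plus 50% of each additional charge. Highest is forgery at $11500. Additional: $4000 × 50% = $2000. Combined base = $11500 + $2000 = $13500.
Defendant has surrendered passport (−35%): $13500 × 0.65 = $8775.
Any prior felony conviction (+35%): $8775 × 1.35 = $11846.25.
Defendant has an out-of-state residence (+5%): $11846.25 × 1.05 = $12438.56.
Offense occurred in a school zone (+$16500 flat): $12438.56 + $16500 = $28938.56.
$28938.56 is within the $575000 maximum.
Rounded to the nearest dollar: $28939.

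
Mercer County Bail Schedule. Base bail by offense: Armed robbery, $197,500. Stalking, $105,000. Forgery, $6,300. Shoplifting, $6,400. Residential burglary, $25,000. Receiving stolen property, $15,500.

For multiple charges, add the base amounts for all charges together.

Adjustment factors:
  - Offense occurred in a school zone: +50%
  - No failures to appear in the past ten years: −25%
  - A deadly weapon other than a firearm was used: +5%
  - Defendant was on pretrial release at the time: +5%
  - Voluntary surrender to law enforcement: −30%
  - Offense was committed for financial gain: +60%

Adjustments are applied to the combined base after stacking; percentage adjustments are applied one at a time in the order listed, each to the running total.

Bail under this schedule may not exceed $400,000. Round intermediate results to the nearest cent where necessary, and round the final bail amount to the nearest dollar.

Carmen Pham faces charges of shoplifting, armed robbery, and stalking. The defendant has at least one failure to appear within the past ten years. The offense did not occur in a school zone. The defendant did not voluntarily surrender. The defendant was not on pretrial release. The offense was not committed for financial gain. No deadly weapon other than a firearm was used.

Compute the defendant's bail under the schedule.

Base amounts from the schedule: shoplifting $6,400; armed robbery $197,500; stalking $105,000.
Stacking rule: sum of all bases. $6,400 + $197,500 + $105,000 = $308,900.
No adjustment factors apply to this defendant.
$308,900 is within the $400,000 maximum.

$308,900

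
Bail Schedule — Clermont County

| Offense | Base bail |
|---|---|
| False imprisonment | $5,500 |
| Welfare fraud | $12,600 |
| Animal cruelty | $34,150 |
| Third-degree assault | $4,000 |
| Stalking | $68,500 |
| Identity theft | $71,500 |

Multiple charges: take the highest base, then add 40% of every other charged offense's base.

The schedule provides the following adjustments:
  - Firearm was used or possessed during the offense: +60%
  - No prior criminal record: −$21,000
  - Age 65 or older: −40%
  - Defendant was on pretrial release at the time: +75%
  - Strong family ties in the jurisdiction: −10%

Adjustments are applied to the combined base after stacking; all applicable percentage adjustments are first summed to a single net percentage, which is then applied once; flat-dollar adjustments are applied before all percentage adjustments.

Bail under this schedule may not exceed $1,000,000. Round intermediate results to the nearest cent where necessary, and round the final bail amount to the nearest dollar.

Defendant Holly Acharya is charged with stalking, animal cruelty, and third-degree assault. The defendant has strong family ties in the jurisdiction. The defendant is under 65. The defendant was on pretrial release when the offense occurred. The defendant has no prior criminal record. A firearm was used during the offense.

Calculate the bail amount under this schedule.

Base amounts from the schedule: stalking $68,500; animal cruelty $34,150; third-degree assault $4,000.
Stacking rule: highest base plus 40% of each additional charge. Highest is stalking at $68,500. Additional: $34,150 × 40% = $13,660; $4,000 × 40% = $1,600. Combined base = $68,500 + $15,260 = $83,760.
No prior criminal record (−$21,000 flat): $83,760 − $21,000 = $62,760.
Net percentage adjustment: +60% +75% −10% = +125%. $62,760 × 2.25 = $141,210.
$141,210 is within the $1,000,000 maximum.

$141,210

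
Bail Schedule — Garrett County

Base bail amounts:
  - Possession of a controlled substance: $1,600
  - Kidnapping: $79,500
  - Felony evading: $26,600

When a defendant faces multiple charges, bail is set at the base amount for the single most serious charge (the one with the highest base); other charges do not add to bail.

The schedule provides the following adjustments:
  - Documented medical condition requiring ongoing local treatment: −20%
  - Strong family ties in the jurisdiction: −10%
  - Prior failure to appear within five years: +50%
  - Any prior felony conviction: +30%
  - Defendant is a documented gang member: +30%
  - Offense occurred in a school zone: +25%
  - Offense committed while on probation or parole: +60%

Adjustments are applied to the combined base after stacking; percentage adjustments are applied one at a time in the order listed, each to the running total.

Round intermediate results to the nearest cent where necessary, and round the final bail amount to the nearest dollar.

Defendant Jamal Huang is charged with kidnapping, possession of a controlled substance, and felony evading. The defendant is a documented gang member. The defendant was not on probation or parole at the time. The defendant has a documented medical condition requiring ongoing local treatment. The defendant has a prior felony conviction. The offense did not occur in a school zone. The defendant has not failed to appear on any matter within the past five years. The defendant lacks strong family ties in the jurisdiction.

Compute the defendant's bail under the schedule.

$107,484

Base amounts from the schedule: kidnapping $79,500; possession of a controlled substance $1,600; felony evading $26,600.
Stacking rule: use the highest base only. Highest is kidnapping at $79,500. Combined base = $79,500.
Documented medical condition requiring ongoing local treatment (−20%): $79,500 × 0.8 = $63,600.
Any prior felony conviction (+30%): $63,600 × 1.3 = $82,680.
Defendant is a documented gang member (+30%): $82,680 × 1.3 = $107,484.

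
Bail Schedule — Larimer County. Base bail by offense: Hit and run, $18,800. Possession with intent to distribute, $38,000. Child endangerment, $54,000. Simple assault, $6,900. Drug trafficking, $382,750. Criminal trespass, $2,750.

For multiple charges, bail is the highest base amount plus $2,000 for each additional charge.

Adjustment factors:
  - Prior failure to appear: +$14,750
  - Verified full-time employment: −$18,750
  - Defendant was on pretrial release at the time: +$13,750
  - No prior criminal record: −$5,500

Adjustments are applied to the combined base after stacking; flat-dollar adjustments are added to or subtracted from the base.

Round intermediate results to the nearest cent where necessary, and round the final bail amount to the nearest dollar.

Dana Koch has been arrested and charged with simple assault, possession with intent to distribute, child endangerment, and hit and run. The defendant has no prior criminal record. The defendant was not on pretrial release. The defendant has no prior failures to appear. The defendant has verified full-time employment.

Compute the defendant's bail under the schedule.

Base amounts from the schedule: simple assault $6,900; possession with intent to distribute $38,000; child endangerment $54,000; hit and run $18,800.
Stacking rule: highest base plus $2,000 per additional charge. Highest is child endangerment at $54,000; 3 additional charges → +$6,000. Combined base = $60,000.
Verified full-time employment (−$18,750 flat): $60,000 − $18,750 = $41,250.
No prior criminal record (−$5,500 flat): $41,250 − $5,500 = $35,750.

$35,750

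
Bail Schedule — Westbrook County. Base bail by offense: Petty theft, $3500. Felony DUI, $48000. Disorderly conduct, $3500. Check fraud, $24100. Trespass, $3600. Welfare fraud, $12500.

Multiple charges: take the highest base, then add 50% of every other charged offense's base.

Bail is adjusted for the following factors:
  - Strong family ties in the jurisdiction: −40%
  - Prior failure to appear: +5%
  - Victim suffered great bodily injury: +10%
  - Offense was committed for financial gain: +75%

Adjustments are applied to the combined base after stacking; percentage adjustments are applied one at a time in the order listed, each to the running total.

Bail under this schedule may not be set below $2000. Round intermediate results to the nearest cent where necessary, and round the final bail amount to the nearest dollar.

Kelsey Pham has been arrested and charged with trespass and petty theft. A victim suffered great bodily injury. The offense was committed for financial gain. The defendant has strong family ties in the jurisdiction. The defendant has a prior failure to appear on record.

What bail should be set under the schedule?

Base amounts from the schedule: trespass $3600; petty theft $3500.
Stacking rule: highest base plus 50% of each additional charge. Highest is trespass at $3600. Additional: $3500 × 50% = $1750. Combined base = $3600 + $1750 = $5350.
Strong family ties in the jurisdiction (−40%): $5350 × 0.6 = $3210.
Prior failure to appear (+5%): $3210 × 1.05 = $3370.50.
Victim suffered great bodily injury (+10%): $3370.50 × 1.1 = $3707.55.
Offense was committed for financial gain (+75%): $3707.55 × 1.75 = $6488.21.
$6488.21 is at or above the $2000 minimum.
Rounded to the nearest dollar: $6488.

$6488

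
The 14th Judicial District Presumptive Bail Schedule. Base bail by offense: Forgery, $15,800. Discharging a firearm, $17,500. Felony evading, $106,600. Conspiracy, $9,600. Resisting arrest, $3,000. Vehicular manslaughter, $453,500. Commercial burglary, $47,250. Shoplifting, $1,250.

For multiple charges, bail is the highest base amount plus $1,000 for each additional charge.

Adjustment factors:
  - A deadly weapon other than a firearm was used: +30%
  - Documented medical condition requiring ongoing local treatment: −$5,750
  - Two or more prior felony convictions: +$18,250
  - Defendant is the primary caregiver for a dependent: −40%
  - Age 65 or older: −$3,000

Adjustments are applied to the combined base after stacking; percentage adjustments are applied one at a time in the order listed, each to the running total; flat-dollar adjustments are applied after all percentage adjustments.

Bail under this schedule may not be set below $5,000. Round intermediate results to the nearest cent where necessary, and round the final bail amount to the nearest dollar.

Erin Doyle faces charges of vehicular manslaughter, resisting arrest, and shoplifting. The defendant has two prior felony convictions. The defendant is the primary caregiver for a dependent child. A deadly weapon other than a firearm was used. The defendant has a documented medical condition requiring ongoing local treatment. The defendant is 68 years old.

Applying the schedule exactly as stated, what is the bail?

Base amounts from the schedule: vehicular manslaughter $453,500; resisting arrest $3,000; shoplifting $1,250.
Stacking rule: highest base plus $1,000 per additional charge. Highest is vehicular manslaughter at $453,500; 2 additional charges → +$2,000. Combined base = $455,500.
A deadly weapon other than a firearm was used (+30%): $455,500 × 1.3 = $592,150.
Defendant is the primary caregiver for a dependent (−40%): $592,150 × 0.6 = $355,290.
Documented medical condition requiring ongoing local treatment (−$5,750 flat): $355,290 − $5,750 = $349,540.
Two or more prior felony convictions (+$18,250 flat): $349,540 + $18,250 = $367,790.
Age 65 or older (−$3,000 flat): $367,790 − $3,000 = $364,790.
$364,790 is at or above the $5,000 minimum.

$364,790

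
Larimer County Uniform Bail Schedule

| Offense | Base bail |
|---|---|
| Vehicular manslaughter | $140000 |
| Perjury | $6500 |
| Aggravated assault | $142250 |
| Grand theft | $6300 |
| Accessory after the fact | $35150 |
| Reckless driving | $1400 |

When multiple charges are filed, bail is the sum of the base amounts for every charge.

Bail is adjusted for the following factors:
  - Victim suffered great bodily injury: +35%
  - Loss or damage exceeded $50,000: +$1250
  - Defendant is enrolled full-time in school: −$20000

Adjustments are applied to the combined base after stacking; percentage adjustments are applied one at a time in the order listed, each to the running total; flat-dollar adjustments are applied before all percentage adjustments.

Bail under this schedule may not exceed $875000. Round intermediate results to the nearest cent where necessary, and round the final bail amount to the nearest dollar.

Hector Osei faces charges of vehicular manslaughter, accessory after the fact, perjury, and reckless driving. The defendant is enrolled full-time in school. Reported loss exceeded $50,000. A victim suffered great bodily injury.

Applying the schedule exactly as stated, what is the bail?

Base amounts from the schedule: vehicular manslaughter $140000; accessory after the fact $35150; perjury $6500; reckless driving $1400.
Stacking rule: sum of all bases. $140000 + $35150 + $6500 + $1400 = $183050.
Loss or damage exceeded $50,000 (+$1250 flat): $183050 + $1250 = $184300.
Defendant is enrolled full-time in school (−$20000 flat): $184300 − $20000 = $164300.
Victim suffered great bodily injury (+35%): $164300 × 1.35 = $221805.
$221805 is within the $875000 maximum.

$221805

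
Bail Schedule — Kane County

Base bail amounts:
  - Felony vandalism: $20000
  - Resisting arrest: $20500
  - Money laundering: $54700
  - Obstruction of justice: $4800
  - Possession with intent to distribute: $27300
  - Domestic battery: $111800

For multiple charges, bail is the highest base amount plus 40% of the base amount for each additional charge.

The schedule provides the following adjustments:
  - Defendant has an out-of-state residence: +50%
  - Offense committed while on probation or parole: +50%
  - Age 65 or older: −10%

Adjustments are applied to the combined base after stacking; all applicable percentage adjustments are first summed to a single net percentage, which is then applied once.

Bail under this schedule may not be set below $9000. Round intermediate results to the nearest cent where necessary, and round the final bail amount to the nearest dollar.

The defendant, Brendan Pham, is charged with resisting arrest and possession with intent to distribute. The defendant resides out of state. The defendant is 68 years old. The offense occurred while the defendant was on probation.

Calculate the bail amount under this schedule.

Base amounts from the schedule: resisting arrest $20500; possession with intent to distribute $27300.
Stacking rule: highest base plus 40% of each additional charge. Highest is possession with intent to distribute at $27300. Additional: $20500 × 40% = $8200. Combined base = $27300 + $8200 = $35500.
Net percentage adjustment: +50% +50% −10% = +90%. $35500 × 1.9 = $67450.
$67450 is at or above the $9000 minimum.

$67450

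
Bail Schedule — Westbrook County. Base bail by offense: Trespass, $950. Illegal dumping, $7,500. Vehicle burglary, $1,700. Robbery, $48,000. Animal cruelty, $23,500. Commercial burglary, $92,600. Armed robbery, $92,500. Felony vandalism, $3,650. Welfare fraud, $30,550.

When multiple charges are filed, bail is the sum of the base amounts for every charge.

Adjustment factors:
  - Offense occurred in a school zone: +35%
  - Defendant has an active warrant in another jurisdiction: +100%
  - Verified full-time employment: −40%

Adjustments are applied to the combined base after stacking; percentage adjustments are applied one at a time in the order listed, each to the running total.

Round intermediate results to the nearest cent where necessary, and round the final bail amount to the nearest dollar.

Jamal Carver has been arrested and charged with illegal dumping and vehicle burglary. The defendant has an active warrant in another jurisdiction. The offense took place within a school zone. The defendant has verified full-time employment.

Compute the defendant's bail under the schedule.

$14,904

Base amounts from the schedule: illegal dumping $7,500; vehicle burglary $1,700.
Stacking rule: sum of all bases. $7,500 + $1,700 = $9,200.
Offense occurred in a school zone (+35%): $9,200 × 1.35 = $12,420.
Defendant has an active warrant in another jurisdiction (+100%): $12,420 × 2 = $24,840.
Verified full-time employment (−40%): $24,840 × 0.6 = $14,904.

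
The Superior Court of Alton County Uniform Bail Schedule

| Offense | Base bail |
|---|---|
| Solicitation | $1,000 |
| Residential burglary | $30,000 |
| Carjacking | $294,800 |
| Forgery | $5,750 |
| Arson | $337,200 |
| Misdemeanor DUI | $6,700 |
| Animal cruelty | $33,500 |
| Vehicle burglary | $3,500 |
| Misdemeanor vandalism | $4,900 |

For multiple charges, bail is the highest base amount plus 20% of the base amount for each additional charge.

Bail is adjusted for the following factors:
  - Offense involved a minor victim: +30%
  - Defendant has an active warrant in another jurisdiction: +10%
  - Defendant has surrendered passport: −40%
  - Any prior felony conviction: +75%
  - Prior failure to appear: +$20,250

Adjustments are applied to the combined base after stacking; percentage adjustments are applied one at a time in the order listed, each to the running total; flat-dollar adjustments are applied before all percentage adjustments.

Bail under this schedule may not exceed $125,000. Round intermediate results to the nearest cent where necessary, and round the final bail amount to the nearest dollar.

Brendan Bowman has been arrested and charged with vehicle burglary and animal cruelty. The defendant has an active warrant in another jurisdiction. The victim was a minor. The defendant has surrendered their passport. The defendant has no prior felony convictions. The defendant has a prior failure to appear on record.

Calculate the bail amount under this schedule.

Base amounts from the schedule: vehicle burglary $3,500; animal cruelty $33,500.
Stacking rule: highest base plus 20% of each additional charge. Highest is animal cruelty at $33,500. Additional: $3,500 × 20% = $700. Combined base = $33,500 + $700 = $34,200.
Prior failure to appear (+$20,250 flat): $34,200 + $20,250 = $54,450.
Offense involved a minor victim (+30%): $54,450 × 1.3 = $70,785.
Defendant has an active warrant in another jurisdiction (+10%): $70,785 × 1.1 = $77,863.50.
Defendant has surrendered passport (−40%): $77,863.50 × 0.6 = $46,718.10.
$46,718.10 is within the $125,000 maximum.
Rounded to the nearest dollar: $46,718.

$46,718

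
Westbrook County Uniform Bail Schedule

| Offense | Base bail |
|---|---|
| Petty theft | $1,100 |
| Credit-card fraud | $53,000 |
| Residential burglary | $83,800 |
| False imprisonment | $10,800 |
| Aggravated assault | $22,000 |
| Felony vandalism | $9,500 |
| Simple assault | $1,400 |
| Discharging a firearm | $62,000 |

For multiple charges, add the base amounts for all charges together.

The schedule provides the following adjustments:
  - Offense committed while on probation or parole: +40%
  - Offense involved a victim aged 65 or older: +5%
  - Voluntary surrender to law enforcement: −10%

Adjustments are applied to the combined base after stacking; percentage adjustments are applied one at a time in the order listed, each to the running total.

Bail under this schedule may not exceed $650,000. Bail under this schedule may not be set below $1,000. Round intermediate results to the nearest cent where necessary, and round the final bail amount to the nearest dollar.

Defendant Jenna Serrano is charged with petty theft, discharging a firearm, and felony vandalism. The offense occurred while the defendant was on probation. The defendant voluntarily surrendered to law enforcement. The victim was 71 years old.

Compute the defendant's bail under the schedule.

$96,050

Base amounts from the schedule: petty theft $1,100; discharging a firearm $62,000; felony vandalism $9,500.
Stacking rule: sum of all bases. $1,100 + $62,000 + $9,500 = $72,600.
Offense committed while on probation or parole (+40%): $72,600 × 1.4 = $101,640.
Offense involved a victim aged 65 or older (+5%): $101,640 × 1.05 = $106,722.
Voluntary surrender to law enforcement (−10%): $106,722 × 0.9 = $96,049.80.
$96,049.80 is within the $650,000 maximum.
$96,049.80 is at or above the $1,000 minimum.
Rounded to the nearest dollar: $96,050.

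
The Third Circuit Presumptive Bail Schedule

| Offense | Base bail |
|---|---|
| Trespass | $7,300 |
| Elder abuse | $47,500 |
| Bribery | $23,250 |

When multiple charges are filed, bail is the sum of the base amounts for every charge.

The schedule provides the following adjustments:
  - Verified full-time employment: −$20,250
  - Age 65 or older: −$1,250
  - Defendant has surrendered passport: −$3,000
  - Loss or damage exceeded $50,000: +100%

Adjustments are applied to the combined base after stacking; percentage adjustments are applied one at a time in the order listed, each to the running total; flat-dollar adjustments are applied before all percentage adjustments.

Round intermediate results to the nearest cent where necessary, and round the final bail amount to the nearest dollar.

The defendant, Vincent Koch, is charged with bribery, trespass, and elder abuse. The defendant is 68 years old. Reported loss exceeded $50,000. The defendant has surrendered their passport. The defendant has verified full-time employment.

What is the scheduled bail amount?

$107,100

Base amounts from the schedule: bribery $23,250; trespass $7,300; elder abuse $47,500.
Stacking rule: sum of all bases. $23,250 + $7,300 + $47,500 = $78,050.
Verified full-time employment (−$20,250 flat): $78,050 − $20,250 = $57,800.
Age 65 or older (−$1,250 flat): $57,800 − $1,250 = $56,550.
Defendant has surrendered passport (−$3,000 flat): $56,550 − $3,000 = $53,550.
Loss or damage exceeded $50,000 (+100%): $53,550 × 2 = $107,100.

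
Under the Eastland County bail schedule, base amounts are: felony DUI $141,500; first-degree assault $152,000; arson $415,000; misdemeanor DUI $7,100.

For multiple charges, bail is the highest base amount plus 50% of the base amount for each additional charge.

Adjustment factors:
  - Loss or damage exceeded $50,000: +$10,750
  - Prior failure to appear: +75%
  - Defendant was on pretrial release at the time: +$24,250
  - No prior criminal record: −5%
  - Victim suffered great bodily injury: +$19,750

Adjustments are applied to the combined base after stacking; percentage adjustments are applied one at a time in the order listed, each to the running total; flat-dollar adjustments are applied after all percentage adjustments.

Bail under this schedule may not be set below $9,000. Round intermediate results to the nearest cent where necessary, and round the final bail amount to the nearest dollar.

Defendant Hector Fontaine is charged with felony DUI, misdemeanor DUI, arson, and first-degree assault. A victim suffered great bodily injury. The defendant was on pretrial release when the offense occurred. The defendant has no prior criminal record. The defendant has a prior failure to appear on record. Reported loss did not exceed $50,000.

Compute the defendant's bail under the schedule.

Base amounts from the schedule: felony DUI $141,500; misdemeanor DUI $7,100; arson $415,000; first-degree assault $152,000.
Stacking rule: highest base plus 50% of each additional charge. Highest is arson at $415,000. Additional: $141,500 × 50% = $70,750; $7,100 × 50% = $3,550; $152,000 × 50% = $76,000. Combined base = $415,000 + $150,300 = $565,300.
Prior failure to appear (+75%): $565,300 × 1.75 = $989,275.
No prior criminal record (−5%): $989,275 × 0.95 = $939,811.25.
Defendant was on pretrial release at the time (+$24,250 flat): $939,811.25 + $24,250 = $964,061.25.
Victim suffered great bodily injury (+$19,750 flat): $964,061.25 + $19,750 = $983,811.25.
$983,811.25 is at or above the $9,000 minimum.
Rounded to the nearest dollar: $983,811.

$983,811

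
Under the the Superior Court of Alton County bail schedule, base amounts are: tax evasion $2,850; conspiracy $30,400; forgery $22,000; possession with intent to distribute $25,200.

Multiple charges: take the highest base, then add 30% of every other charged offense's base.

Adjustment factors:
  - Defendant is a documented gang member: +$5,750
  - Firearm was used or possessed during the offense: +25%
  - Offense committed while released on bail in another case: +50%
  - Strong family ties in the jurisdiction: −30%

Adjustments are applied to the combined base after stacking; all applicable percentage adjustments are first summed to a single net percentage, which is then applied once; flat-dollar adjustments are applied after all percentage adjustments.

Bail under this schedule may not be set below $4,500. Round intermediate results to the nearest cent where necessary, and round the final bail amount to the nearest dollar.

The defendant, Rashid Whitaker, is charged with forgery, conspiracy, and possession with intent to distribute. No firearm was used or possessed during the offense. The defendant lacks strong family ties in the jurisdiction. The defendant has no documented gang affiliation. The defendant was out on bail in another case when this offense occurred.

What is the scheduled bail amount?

Base amounts from the schedule: forgery $22,000; conspiracy $30,400; possession with intent to distribute $25,200.
Stacking rule: highest base plus 30% of each additional charge. Highest is conspiracy at $30,400. Additional: $22,000 × 30% = $6,600; $25,200 × 30% = $7,560. Combined base = $30,400 + $14,160 = $44,560.
Offense committed while released on bail in another case (+50%): $44,560 × 1.5 = $66,840.
$66,840 is at or above the $4,500 minimum.

$66,840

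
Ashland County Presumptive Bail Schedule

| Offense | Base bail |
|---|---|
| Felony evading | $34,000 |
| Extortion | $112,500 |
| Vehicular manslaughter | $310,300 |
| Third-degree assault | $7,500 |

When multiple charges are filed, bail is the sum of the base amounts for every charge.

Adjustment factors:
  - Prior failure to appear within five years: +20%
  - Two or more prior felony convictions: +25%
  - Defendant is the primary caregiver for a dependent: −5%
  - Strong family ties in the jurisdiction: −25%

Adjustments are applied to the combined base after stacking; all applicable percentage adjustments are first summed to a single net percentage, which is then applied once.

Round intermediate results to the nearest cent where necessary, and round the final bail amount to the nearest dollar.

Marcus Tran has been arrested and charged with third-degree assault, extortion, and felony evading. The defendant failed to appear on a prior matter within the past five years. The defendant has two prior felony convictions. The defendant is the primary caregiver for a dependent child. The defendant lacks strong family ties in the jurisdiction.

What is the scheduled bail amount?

$215,600

Base amounts from the schedule: third-degree assault $7,500; extortion $112,500; felony evading $34,000.
Stacking rule: sum of all bases. $7,500 + $112,500 + $34,000 = $154,000.
Net percentage adjustment: +20% +25% −5% = +40%. $154,000 × 1.4 = $215,600.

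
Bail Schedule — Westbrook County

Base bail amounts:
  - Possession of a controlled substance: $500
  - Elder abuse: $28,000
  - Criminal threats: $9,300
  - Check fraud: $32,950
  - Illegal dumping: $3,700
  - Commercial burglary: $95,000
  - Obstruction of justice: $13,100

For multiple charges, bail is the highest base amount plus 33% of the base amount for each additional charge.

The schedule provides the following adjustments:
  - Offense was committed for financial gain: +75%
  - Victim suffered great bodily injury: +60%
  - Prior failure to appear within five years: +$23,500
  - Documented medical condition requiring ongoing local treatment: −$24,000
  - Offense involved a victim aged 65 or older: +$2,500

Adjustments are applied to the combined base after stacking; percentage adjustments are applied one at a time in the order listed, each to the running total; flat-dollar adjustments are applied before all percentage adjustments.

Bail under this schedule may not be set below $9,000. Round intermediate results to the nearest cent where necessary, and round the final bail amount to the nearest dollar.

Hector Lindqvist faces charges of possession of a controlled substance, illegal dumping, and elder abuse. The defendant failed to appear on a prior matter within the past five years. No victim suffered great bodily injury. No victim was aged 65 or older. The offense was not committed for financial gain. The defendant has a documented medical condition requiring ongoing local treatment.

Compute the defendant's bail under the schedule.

Base amounts from the schedule: possession of a controlled substance $500; illegal dumping $3,700; elder abuse $28,000.
Stacking rule: highest base plus 33% of each additional charge. Highest is elder abuse at $28,000. Additional: $500 × 33% = $165; $3,700 × 33% = $1,221. Combined base = $28,000 + $1,386 = $29,386.
Prior failure to appear within five years (+$23,500 flat): $29,386 + $23,500 = $52,886.
Documented medical condition requiring ongoing local treatment (−$24,000 flat): $52,886 − $24,000 = $28,886.
$28,886 is at or above the $9,000 minimum.

$28,886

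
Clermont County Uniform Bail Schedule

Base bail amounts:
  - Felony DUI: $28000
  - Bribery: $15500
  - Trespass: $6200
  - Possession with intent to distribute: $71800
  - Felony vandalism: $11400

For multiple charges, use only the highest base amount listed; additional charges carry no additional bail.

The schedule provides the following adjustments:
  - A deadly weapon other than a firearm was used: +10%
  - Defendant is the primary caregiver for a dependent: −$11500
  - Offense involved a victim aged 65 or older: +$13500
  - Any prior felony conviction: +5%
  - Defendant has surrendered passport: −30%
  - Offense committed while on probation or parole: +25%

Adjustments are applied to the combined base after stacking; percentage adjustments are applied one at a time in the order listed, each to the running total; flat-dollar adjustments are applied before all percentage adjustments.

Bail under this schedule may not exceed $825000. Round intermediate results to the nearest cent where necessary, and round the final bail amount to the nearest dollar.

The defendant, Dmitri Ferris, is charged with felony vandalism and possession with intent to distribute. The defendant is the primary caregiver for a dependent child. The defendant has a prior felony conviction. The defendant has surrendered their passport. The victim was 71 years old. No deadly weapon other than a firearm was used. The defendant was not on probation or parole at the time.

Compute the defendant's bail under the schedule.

$54243

Base amounts from the schedule: felony vandalism $11400; possession with intent to distribute $71800.
Stacking rule: use the highest base only. Highest is possession with intent to distribute at $71800. Combined base = $71800.
Defendant is the primary caregiver for a dependent (−$11500 flat): $71800 − $11500 = $60300.
Offense involved a victim aged 65 or older (+$13500 flat): $60300 + $13500 = $73800.
Any prior felony conviction (+5%): $73800 × 1.05 = $77490.
Defendant has surrendered passport (−30%): $77490 × 0.7 = $54243.
$54243 is within the $825000 maximum.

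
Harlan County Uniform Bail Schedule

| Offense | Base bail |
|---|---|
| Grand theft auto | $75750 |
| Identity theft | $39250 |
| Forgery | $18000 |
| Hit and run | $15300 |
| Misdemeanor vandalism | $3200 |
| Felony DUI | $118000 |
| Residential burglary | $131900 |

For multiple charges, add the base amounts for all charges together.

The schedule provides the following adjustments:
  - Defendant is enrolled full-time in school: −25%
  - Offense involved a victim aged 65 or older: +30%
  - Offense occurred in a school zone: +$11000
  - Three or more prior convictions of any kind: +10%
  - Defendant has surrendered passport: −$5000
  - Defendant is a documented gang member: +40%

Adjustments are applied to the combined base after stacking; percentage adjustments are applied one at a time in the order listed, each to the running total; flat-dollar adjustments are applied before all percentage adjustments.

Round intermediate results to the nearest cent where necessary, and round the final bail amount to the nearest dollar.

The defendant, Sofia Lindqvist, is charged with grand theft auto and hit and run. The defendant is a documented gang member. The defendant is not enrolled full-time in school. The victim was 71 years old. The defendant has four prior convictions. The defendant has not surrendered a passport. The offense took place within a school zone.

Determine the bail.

$204304

Base amounts from the schedule: grand theft auto $75750; hit and run $15300.
Stacking rule: sum of all bases. $75750 + $15300 = $91050.
Offense occurred in a school zone (+$11000 flat): $91050 + $11000 = $102050.
Offense involved a victim aged 65 or older (+30%): $102050 × 1.3 = $132665.
Three or more prior convictions of any kind (+10%): $132665 × 1.1 = $145931.50.
Defendant is a documented gang member (+40%): $145931.50 × 1.4 = $204304.10.
Rounded to the nearest dollar: $204304.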